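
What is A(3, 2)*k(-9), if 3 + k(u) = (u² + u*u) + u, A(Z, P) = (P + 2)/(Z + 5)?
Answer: 75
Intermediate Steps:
A(Z, P) = (2 + P)/(5 + Z)
k(u) = -3 + u + 2*u² (k(u) = -3 + ((u² + u*u) + u) = -3 + ((u² + u²) + u) = -3 + (2*u² + u) = -3 + (u + 2*u²) = -3 + u + 2*u²)
A(3, 2)*k(-9) = ((2 + 2)/(5 + 3))*(-3 - 9 + 2*(-9)²) = (4/8)*(-3 - 9 + 2*81) = ((⅛)*4)*(-3 - 9 + 162) = (½)*150 = 75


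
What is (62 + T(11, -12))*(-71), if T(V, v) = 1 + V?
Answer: -5254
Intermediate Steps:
(62 + T(11, -12))*(-71) = (62 + (1 + 11))*(-71) = (62 + 12)*(-71) = 74*(-71) = -5254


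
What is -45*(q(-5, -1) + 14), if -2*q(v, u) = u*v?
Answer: -1035/2 ≈ -517.50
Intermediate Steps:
q(v, u) = -u*v/2
-45*(q(-5, -1) + 14) = -45*(-1/2*(-1)*(-5) + 14) = -45*(-5/2 + 14) = -45*23/2 = -1035/2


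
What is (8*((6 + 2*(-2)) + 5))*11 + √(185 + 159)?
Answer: 616 + 2*√86 ≈ 634.55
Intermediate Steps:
(8*((6 + 2*(-2)) + 5))*11 + √(185 + 159) = (8*((6 - 4) + 5))*11 + √344 = (8*(2 + 5))*11 + 2*√86 = (8*7)*11 + 2*√86 = 56*11 + 2*√86 = 616 + 2*√86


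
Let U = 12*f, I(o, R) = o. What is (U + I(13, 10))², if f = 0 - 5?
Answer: 2209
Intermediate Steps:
f = -5
U = -60 (U = 12*(-5) = -60)
(U + I(13, 10))² = (-60 + 13)² = (-47)² = 2209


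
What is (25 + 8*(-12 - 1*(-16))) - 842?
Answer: -785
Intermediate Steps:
(25 + 8*(-12 - 1*(-16))) - 842 = (25 + 8*(-12 + 16)) - 842 = (25 + 8*4) - 842 = (25 + 32) - 842 = 57 - 842 = -785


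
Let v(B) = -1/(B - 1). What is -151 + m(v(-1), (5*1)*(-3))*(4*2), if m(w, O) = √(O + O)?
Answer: -151 + 8*I*√30 ≈ -151.0 + 43.818*I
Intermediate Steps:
v(B) = -1/(-1 + B)
m(w, O) = √2*√O (m(w, O) = √(2*O) = √2*√O)
-151 + m(v(-1), (5*1)*(-3))*(4*2) = -151 + (√2*√((5*1)*(-3)))*(4*2) = -151 + (√2*√(5*(-3)))*8 = -151 + (√2*√(-15))*8 = -151 + (√2*(I*√15))*8 = -151 + (I*√30)*8 = -151 + 8*I*√30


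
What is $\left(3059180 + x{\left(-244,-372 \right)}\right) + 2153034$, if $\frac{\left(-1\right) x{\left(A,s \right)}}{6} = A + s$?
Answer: $5215910$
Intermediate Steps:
$x{\left(A,s \right)} = - 6 A - 6 s$ ($x{\left(A,s \right)} = - 6 \left(A + s\right) = - 6 A - 6 s$)
$\left(3059180 + x{\left(-244,-372 \right)}\right) + 2153034 = \left(3059180 - -3696\right) + 2153034 = \left(3059180 + \left(1464 + 2232\right)\right) + 2153034 = \left(3059180 + 3696\right) + 2153034 = 3062876 + 2153034 = 5215910$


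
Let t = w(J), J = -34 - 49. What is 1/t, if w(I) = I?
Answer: -1/83 ≈ -0.012048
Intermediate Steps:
J = -83
t = -83
1/t = 1/(-83) = -1/83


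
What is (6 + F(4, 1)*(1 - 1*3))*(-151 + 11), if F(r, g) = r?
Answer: 280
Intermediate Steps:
(6 + F(4, 1)*(1 - 1*3))*(-151 + 11) = (6 + 4*(1 - 1*3))*(-151 + 11) = (6 + 4*(1 - 3))*(-140) = (6 + 4*(-2))*(-140) = (6 - 8)*(-140) = -2*(-140) = 280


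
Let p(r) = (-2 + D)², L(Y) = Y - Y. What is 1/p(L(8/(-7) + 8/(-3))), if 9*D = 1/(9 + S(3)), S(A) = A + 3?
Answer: 18225/72361 ≈ 0.25186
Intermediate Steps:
S(A) = 3 + A
D = 1/135 (D = 1/(9*(9 + (3 + 3))) = 1/(9*(9 + 6)) = (⅑)/15 = (⅑)*(1/15) = 1/135 ≈ 0.0074074)
L(Y) = 0
p(r) = 72361/18225 (p(r) = (-2 + 1/135)² = (-269/135)² = 72361/18225)
1/p(L(8/(-7) + 8/(-3))) = 1/(72361/18225) = 18225/72361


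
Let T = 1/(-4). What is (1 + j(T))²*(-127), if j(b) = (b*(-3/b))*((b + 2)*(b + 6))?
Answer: -27697303/256 ≈ -1.0819e+5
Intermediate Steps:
T = -¼ ≈ -0.25000
j(b) = -3*(2 + b)*(6 + b)
(1 + j(T))²*(-127) = (1 + (-36 - 24*(-¼) - 3*(-¼)²))²*(-127) = (1 + (-36 + 6 - 3*1/16))²*(-127) = (1 + (-36 + 6 - 3/16))²*(-127) = (1 - 483/16)²*(-127) = (-467/16)²*(-127) = (218089/256)*(-127) = -27697303/256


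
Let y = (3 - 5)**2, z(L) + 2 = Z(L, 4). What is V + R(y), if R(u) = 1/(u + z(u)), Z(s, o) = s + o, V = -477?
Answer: -4769/10 ≈ -476.90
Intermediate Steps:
Z(s, o) = o + s
z(L) = 2 + L (z(L) = -2 + (4 + L) = 2 + L)
y = 4 (y = (-2)**2 = 4)
R(u) = 1/(2 + 2*u) (R(u) = 1/(u + (2 + u)) = 1/(2 + 2*u))
V + R(y) = -477 + 1/(2*(1 + 4)) = -477 + (1/2)/5 = -477 + (1/2)*(1/5) = -477 + 1/10 = -4769/10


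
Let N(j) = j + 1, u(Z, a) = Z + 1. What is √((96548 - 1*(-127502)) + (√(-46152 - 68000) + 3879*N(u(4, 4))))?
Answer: √(247324 + 2*I*√28538) ≈ 497.32 + 0.34*I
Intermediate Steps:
u(Z, a) = 1 + Z
N(j) = 1 + j
√((96548 - 1*(-127502)) + (√(-46152 - 68000) + 3879*N(u(4, 4)))) = √((96548 - 1*(-127502)) + (√(-46152 - 68000) + 3879*(1 + (1 + 4)))) = √((96548 + 127502) + (√(-114152) + 3879*(1 + 5))) = √(224050 + (2*I*√28538 + 3879*6)) = √(224050 + (2*I*√28538 + 23274)) = √(224050 + (23274 + 2*I*√28538)) = √(247324 + 2*I*√28538)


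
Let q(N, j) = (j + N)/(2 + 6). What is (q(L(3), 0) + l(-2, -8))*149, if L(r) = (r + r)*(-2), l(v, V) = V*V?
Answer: 18625/2 ≈ 9312.5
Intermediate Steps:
l(v, V) = V²
L(r) = -4*r (L(r) = (2*r)*(-2) = -4*r)
q(N, j) = N/8 + j/8 (q(N, j) = (N + j)/8 = (N + j)*(⅛) = N/8 + j/8)
(q(L(3), 0) + l(-2, -8))*149 = (((-4*3)/8 + (⅛)*0) + (-8)²)*149 = (((⅛)*(-12) + 0) + 64)*149 = ((-3/2 + 0) + 64)*149 = (-3/2 + 64)*149 = (125/2)*149 = 18625/2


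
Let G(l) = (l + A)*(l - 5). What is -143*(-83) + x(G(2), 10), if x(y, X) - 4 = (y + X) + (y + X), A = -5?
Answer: 11911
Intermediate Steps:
G(l) = (-5 + l)² (G(l) = (l - 5)*(l - 5) = (-5 + l)*(-5 + l) = (-5 + l)²)
x(y, X) = 4 + 2*X + 2*y (x(y, X) = 4 + ((y + X) + (y + X)) = 4 + ((X + y) + (X + y)) = 4 + (2*X + 2*y) = 4 + 2*X + 2*y)
-143*(-83) + x(G(2), 10) = -143*(-83) + (4 + 2*10 + 2*(25 + 2² - 10*2)) = 11869 + (4 + 20 + 2*(25 + 4 - 20)) = 11869 + (4 + 20 + 2*9) = 11869 + (4 + 20 + 18) = 11869 + 42 = 11911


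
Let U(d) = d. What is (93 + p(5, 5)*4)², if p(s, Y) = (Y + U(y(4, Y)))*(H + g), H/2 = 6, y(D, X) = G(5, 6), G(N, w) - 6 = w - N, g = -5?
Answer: 184041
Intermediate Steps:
G(N, w) = 6 + w - N (G(N, w) = 6 + (w - N) = 6 + w - N)
y(D, X) = 7 (y(D, X) = 6 + 6 - 1*5 = 6 + 6 - 5 = 7)
H = 12 (H = 2*6 = 12)
p(s, Y) = 49 + 7*Y (p(s, Y) = (Y + 7)*(12 - 5) = (7 + Y)*7 = 49 + 7*Y)
(93 + p(5, 5)*4)² = (93 + (49 + 7*5)*4)² = (93 + (49 + 35)*4)² = (93 + 84*4)² = (93 + 336)² = 429² = 184041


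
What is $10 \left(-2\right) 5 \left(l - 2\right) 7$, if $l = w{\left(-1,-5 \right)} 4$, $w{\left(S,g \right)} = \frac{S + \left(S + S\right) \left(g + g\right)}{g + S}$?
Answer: $\frac{30800}{3} \approx 10267.0$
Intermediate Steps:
$w{\left(S,g \right)} = \frac{S + 4 S g}{S + g}$ ($w{\left(S,g \right)} = \frac{S + 2 S 2 g}{S + g} = \frac{S + 4 S g}{S + g}$)
$l = - \frac{38}{3}$ ($l = - \frac{1 + 4 \left(-5\right)}{-1 - 5} \cdot 4 = - \frac{1 - 20}{-6} \cdot 4 = \left(-1\right) \left(- \frac{1}{6}\right) \left(-19\right) 4 = \left(- \frac{19}{6}\right) 4 = - \frac{38}{3} \approx -12.667$)
$10 \left(-2\right) 5 \left(l - 2\right) 7 = 10 \left(-2\right) 5 \left(- \frac{38}{3} - 2\right) 7 = - 20 \cdot 5 \left(- \frac{44}{3}\right) 7 = \left(-20\right) \left(- \frac{220}{3}\right) 7 = \frac{4400}{3} \cdot 7 = \frac{30800}{3}$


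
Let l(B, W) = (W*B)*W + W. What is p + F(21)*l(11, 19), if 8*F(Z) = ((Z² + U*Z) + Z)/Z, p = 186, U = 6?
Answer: 14151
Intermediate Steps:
l(B, W) = W + B*W² (l(B, W) = (B*W)*W + W = B*W² + W = W + B*W²)
F(Z) = (Z² + 7*Z)/(8*Z) (F(Z) = (((Z² + 6*Z) + Z)/Z)/8 = ((Z² + 7*Z)/Z)/8 = (Z² + 7*Z)/(8*Z))
p + F(21)*l(11, 19) = 186 + (7/8 + (⅛)*21)*(19*(1 + 11*19)) = 186 + (7/8 + 21/8)*(19*(1 + 209)) = 186 + 7*(19*210)/2 = 186 + (7/2)*3990 = 186 + 13965 = 14151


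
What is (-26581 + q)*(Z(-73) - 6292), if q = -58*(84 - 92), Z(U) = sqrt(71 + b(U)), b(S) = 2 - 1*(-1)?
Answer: 164328164 - 26117*sqrt(74) ≈ 1.6410e+8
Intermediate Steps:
b(S) = 3 (b(S) = 2 + 1 = 3)
Z(U) = sqrt(74) (Z(U) = sqrt(71 + 3) = sqrt(74))
q = 464 (q = -58*(-8) = 464)
(-26581 + q)*(Z(-73) - 6292) = (-26581 + 464)*(sqrt(74) - 6292) = -26117*(-6292 + sqrt(74)) = 164328164 - 26117*sqrt(74)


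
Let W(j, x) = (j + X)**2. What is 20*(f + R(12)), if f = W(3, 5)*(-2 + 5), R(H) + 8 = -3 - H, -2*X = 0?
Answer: 80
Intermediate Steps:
X = 0 (X = -1/2*0 = 0)
R(H) = -11 - H (R(H) = -8 + (-3 - H) = -11 - H)
W(j, x) = j**2 (W(j, x) = (j + 0)**2 = j**2)
f = 27 (f = 3**2*(-2 + 5) = 9*3 = 27)
20*(f + R(12)) = 20*(27 + (-11 - 1*12)) = 20*(27 + (-11 - 12)) = 20*(27 - 23) = 20*4 = 80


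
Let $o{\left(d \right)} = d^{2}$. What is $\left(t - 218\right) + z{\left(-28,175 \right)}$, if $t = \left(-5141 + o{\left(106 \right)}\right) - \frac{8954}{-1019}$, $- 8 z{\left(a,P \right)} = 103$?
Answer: $\frac{47875979}{8152} \approx 5872.9$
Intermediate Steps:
$z{\left(a,P \right)} = - \frac{103}{8}$ ($z{\left(a,P \right)} = \left(- \frac{1}{8}\right) 103 = - \frac{103}{8}$)
$t = \frac{6219759}{1019}$ ($t = \left(-5141 + 106^{2}\right) - \frac{8954}{-1019} = \left(-5141 + 11236\right) - - \frac{8954}{1019} = 6095 + \frac{8954}{1019} = \frac{6219759}{1019} \approx 6103.8$)
$\left(t - 218\right) + z{\left(-28,175 \right)} = \left(\frac{6219759}{1019} - 218\right) - \frac{103}{8} = \frac{5997617}{1019} - \frac{103}{8} = \frac{47875979}{8152}$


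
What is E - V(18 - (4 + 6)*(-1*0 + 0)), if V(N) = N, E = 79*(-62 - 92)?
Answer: -12184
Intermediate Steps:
E = -12166 (E = 79*(-154) = -12166)
E - V(18 - (4 + 6)*(-1*0 + 0)) = -12166 - (18 - (4 + 6)*(-1*0 + 0)) = -12166 - (18 - 10*(0 + 0)) = -12166 - (18 - 10*0) = -12166 - (18 - 1*0) = -12166 - (18 + 0) = -12166 - 1*18 = -12166 - 18 = -12184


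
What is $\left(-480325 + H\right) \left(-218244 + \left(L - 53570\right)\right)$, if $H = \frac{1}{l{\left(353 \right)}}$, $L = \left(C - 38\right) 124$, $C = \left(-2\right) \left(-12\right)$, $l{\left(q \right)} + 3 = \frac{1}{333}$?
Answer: $\frac{65565104517325}{499} \approx 1.3139 \cdot 10^{11}$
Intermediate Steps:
$l{\left(q \right)} = - \frac{998}{333}$ ($l{\left(q \right)} = -3 + \frac{1}{333} = - \frac{998}{333}$)
$C = 24$
$L = -1736$ ($L = \left(24 - 38\right) 124 = \left(-14\right) 124 = -1736$)
$H = - \frac{333}{998}$ ($H = \frac{1}{- \frac{998}{333}} = - \frac{333}{998} \approx -0.33367$)
$\left(-480325 + H\right) \left(-218244 + \left(L - 53570\right)\right) = \left(-480325 - \frac{333}{998}\right) \left(-218244 - 55306\right) = - \frac{479364683 \left(-218244 - 55306\right)}{998} = \left(- \frac{479364683}{998}\right) \left(-273550\right) = \frac{65565104517325}{499}$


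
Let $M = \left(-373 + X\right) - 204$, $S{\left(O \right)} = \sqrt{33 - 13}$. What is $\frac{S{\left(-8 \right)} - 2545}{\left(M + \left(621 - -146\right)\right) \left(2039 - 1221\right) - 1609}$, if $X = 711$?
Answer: $- \frac{2545}{735409} + \frac{2 \sqrt{5}}{735409} \approx -0.0034546$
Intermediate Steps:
$S{\left(O \right)} = 2 \sqrt{5}$ ($S{\left(O \right)} = \sqrt{20} = 2 \sqrt{5}$)
$M = 134$ ($M = \left(-373 + 711\right) - 204 = 338 - 204 = 134$)
$\frac{S{\left(-8 \right)} - 2545}{\left(M + \left(621 - -146\right)\right) \left(2039 - 1221\right) - 1609} = \frac{2 \sqrt{5} - 2545}{\left(134 + \left(621 - -146\right)\right) \left(2039 - 1221\right) - 1609} = \frac{-2545 + 2 \sqrt{5}}{\left(134 + \left(621 + 146\right)\right) 818 - 1609} = \frac{-2545 + 2 \sqrt{5}}{\left(134 + 767\right) 818 - 1609} = \frac{-2545 + 2 \sqrt{5}}{901 \cdot 818 - 1609} = \frac{-2545 + 2 \sqrt{5}}{737018 - 1609} = \frac{-2545 + 2 \sqrt{5}}{735409} = \left(-2545 + 2 \sqrt{5}\right) \frac{1}{735409} = - \frac{2545}{735409} + \frac{2 \sqrt{5}}{735409}$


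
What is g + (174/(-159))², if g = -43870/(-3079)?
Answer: 133588586/8648911 ≈ 15.446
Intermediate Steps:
g = 43870/3079 (g = -43870*(-1/3079) = 43870/3079 ≈ 14.248)
g + (174/(-159))² = 43870/3079 + (174/(-159))² = 43870/3079 + (174*(-1/159))² = 43870/3079 + (-58/53)² = 43870/3079 + 3364/2809 = 133588586/8648911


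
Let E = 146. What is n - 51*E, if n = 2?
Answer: -7444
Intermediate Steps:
n - 51*E = 2 - 51*146 = 2 - 7446 = -7444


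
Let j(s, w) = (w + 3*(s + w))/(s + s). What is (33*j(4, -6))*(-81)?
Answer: 8019/2 ≈ 4009.5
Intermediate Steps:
j(s, w) = (3*s + 4*w)/(2*s) (j(s, w) = (w + (3*s + 3*w))/((2*s)) = (3*s + 4*w)*(1/(2*s)) = (3*s + 4*w)/(2*s))
(33*j(4, -6))*(-81) = (33*(3/2 + 2*(-6)/4))*(-81) = (33*(3/2 + 2*(-6)*(1/4)))*(-81) = (33*(3/2 - 3))*(-81) = (33*(-3/2))*(-81) = -99/2*(-81) = 8019/2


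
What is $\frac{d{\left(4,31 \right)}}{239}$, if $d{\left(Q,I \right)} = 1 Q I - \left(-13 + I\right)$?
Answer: $\frac{106}{239} \approx 0.44351$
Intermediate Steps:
$d{\left(Q,I \right)} = 13 - I + I Q$ ($d{\left(Q,I \right)} = Q I - \left(-13 + I\right) = I Q - \left(-13 + I\right) = 13 - I + I Q$)
$\frac{d{\left(4,31 \right)}}{239} = \frac{13 - 31 + 31 \cdot 4}{239} = \left(13 - 31 + 124\right) \frac{1}{239} = 106 \cdot \frac{1}{239} = \frac{106}{239}$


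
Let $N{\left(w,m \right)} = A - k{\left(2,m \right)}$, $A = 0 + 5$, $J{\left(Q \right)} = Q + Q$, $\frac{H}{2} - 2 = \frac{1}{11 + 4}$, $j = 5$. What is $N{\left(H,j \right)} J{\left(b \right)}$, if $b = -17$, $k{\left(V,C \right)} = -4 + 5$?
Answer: $-136$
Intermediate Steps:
$k{\left(V,C \right)} = 1$
$H = \frac{62}{15}$ ($H = 4 + \frac{2}{11 + 4} = 4 + \frac{2}{15} = \frac{62}{15} \approx 4.1333$)
$J{\left(Q \right)} = 2 Q$
$A = 5$
$N{\left(w,m \right)} = 4$ ($N{\left(w,m \right)} = 5 - 1 = 4$)
$N{\left(H,j \right)} J{\left(b \right)} = 4 \cdot 2 \left(-17\right) = 4 \left(-34\right) = -136$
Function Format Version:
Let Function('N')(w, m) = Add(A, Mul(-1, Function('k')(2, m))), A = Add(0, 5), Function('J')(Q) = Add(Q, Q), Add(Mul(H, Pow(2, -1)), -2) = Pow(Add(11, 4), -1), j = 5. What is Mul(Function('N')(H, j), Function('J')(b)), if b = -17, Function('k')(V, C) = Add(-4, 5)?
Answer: -136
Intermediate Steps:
Function('k')(V, C) = 1
H = Rational(62, 15) (H = Add(4, Mul(2, Pow(Add(11, 4), -1))) = Add(4, Mul(2, Pow(15, -1))) = Add(4, Mul(2, Rational(1, 15))) = Add(4, Rational(2, 15)) = Rational(62, 15) ≈ 4.1333)
Function('J')(Q) = Mul(2, Q)
A = 5
Function('N')(w, m) = 4 (Function('N')(w, m) = Add(5, Mul(-1, 1)) = Add(5, -1) = 4)
Mul(Function('N')(H, j), Function('J')(b)) = Mul(4, Mul(2, -17)) = Mul(4, -34) = -136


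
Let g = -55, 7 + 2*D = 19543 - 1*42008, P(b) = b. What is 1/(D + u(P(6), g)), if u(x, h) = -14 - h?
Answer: -1/11195 ≈ -8.9326e-5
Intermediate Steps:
D = -11236 (D = -7/2 + (19543 - 1*42008)/2 = -7/2 + (19543 - 42008)/2 = -7/2 + (1/2)*(-22465) = -7/2 - 22465/2 = -11236)
1/(D + u(P(6), g)) = 1/(-11236 + (-14 - 1*(-55))) = 1/(-11236 + (-14 + 55)) = 1/(-11236 + 41) = 1/(-11195) = -1/11195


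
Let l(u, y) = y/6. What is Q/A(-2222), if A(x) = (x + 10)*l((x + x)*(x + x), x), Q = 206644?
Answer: 154983/614383 ≈ 0.25226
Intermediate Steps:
l(u, y) = y/6 (l(u, y) = y*(⅙) = y/6)
A(x) = x*(10 + x)/6 (A(x) = (x + 10)*(x/6) = (10 + x)*(x/6) = x*(10 + x)/6)
Q/A(-2222) = 206644/(((⅙)*(-2222)*(10 - 2222))) = 206644/(((⅙)*(-2222)*(-2212))) = 206644/(2457532/3) = 206644*(3/2457532) = 154983/614383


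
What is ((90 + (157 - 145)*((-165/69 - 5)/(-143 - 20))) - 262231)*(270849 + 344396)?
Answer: -604640987254405/3749 ≈ -1.6128e+11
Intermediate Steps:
((90 + (157 - 145)*((-165/69 - 5)/(-143 - 20))) - 262231)*(270849 + 344396) = ((90 + 12*((-165*1/69 - 5)/(-163))) - 262231)*615245 = ((90 + 12*((-55/23 - 5)*(-1/163))) - 262231)*615245 = ((90 + 12*(-170/23*(-1/163))) - 262231)*615245 = ((90 + 12*(170/3749)) - 262231)*615245 = ((90 + 2040/3749) - 262231)*615245 = (339450/3749 - 262231)*615245 = -982764569/3749*615245 = -604640987254405/3749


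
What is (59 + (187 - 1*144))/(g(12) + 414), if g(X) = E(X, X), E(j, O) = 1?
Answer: 102/415 ≈ 0.24578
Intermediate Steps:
g(X) = 1
(59 + (187 - 1*144))/(g(12) + 414) = (59 + (187 - 1*144))/(1 + 414) = (59 + (187 - 144))/415 = (59 + 43)*(1/415) = 102*(1/415) = 102/415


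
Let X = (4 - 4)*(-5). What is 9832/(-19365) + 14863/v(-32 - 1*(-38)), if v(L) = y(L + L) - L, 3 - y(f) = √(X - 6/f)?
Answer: 2*(-4916*√2 + 287851491*I)/(19365*(√2 - 6*I)) ≈ -4694.1 + 1106.3*I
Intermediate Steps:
X = 0 (X = 0*(-5) = 0)
y(f) = 3 - √6*√(-1/f) (y(f) = 3 - √(0 - 6/f) = 3 - √(-6/f) = 3 - √6*√(-1/f))
v(L) = 3 - L - √3*√(-1/L) (v(L) = (3 - √6*√(-1/(L + L))) - L = (3 - √6*√(-1/(2*L))) - L = (3 - √6*√2*√(-1/L)/2) - L = (3 - √3*√(-1/L)) - L = 3 - L - √3*√(-1/L))
9832/(-19365) + 14863/v(-32 - 1*(-38)) = 9832/(-19365) + 14863/(3 - (-32 - 1*(-38)) - √3*√(-1/(-32 - 1*(-38)))) = 9832*(-1/19365) + 14863/(3 - (-32 + 38) - √3*√(-1/(-32 + 38))) = -9832/19365 + 14863/(3 - 1*6 - √3*√(-1/6)) = -9832/19365 + 14863/(3 - 6 - √3*√(-1*⅙)) = -9832/19365 + 14863/(3 - 6 - √3*√(-⅙)) = -9832/19365 + 14863/(3 - 6 - √3*I*√6/6) = -9832/19365 + 14863/(3 - 6 - I*√2/2) = -9832/19365 + 14863/(-3 - I*√2/2)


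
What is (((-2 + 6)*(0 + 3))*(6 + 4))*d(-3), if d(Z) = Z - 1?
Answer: -480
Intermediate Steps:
d(Z) = -1 + Z
(((-2 + 6)*(0 + 3))*(6 + 4))*d(-3) = (((-2 + 6)*(0 + 3))*(6 + 4))*(-1 - 3) = ((4*3)*10)*(-4) = (12*10)*(-4) = 120*(-4) = -480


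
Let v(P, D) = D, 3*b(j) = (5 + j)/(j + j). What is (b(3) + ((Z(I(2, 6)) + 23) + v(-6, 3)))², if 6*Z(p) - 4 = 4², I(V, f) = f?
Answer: 71824/81 ≈ 886.72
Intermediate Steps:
b(j) = (5 + j)/(6*j) (b(j) = ((5 + j)/(j + j))/3 = ((5 + j)/((2*j)))/3 = ((5 + j)*(1/(2*j)))/3 = ((5 + j)/(2*j))/3 = (5 + j)/(6*j))
Z(p) = 10/3 (Z(p) = ⅔ + (⅙)*4² = ⅔ + (⅙)*16 = ⅔ + 8/3 = 10/3)
(b(3) + ((Z(I(2, 6)) + 23) + v(-6, 3)))² = ((⅙)*(5 + 3)/3 + ((10/3 + 23) + 3))² = ((⅙)*(⅓)*8 + (79/3 + 3))² = (4/9 + 88/3)² = (268/9)² = 71824/81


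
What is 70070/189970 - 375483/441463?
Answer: -33386110/69309691 ≈ -0.48169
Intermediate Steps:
70070/189970 - 375483/441463 = 70070*(1/189970) - 375483*1/441463 = 637/1727 - 375483/441463 = -33386110/69309691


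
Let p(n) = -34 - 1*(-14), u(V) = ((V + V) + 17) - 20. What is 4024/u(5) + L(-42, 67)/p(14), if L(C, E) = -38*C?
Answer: 17327/35 ≈ 495.06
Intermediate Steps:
u(V) = -3 + 2*V (u(V) = (2*V + 17) - 20 = (17 + 2*V) - 20 = -3 + 2*V)
p(n) = -20 (p(n) = -34 + 14 = -20)
4024/u(5) + L(-42, 67)/p(14) = 4024/(-3 + 2*5) - 38*(-42)/(-20) = 4024/(-3 + 10) + 1596*(-1/20) = 4024/7 - 399/5 = 17327/35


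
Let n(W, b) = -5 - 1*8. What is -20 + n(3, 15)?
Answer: -33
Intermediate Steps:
n(W, b) = -13 (n(W, b) = -5 - 8 = -13)
-20 + n(3, 15) = -20 - 13 = -33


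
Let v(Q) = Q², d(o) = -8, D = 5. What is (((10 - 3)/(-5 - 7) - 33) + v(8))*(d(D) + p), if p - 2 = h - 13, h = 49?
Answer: 1825/2 ≈ 912.50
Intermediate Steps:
p = 38 (p = 2 + (49 - 13) = 2 + 36 = 38)
(((10 - 3)/(-5 - 7) - 33) + v(8))*(d(D) + p) = (((10 - 3)/(-5 - 7) - 33) + 8²)*(-8 + 38) = ((7/(-12) - 33) + 64)*30 = ((7*(-1/12) - 33) + 64)*30 = ((-7/12 - 33) + 64)*30 = (-403/12 + 64)*30 = (365/12)*30 = 1825/2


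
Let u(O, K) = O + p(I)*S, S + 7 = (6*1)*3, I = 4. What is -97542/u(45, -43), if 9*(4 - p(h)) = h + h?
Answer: -877878/713 ≈ -1231.2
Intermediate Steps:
S = 11 (S = -7 + (6*1)*3 = -7 + 6*3 = -7 + 18 = 11)
p(h) = 4 - 2*h/9 (p(h) = 4 - (h + h)/9 = 4 - 2*h/9)
u(O, K) = 308/9 + O (u(O, K) = O + (4 - 2/9*4)*11 = O + (4 - 8/9)*11 = O + (28/9)*11 = O + 308/9 = 308/9 + O)
-97542/u(45, -43) = -97542/(308/9 + 45) = -97542/713/9 = -97542*9/713 = -877878/713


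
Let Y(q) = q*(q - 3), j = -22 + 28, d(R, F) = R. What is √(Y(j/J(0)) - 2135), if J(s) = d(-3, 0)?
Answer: 5*I*√85 ≈ 46.098*I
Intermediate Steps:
j = 6
J(s) = -3
Y(q) = q*(-3 + q)
√(Y(j/J(0)) - 2135) = √((6/(-3))*(-3 + 6/(-3)) - 2135) = √((6*(-⅓))*(-3 + 6*(-⅓)) - 2135) = √(-2*(-3 - 2) - 2135) = √(-2*(-5) - 2135) = √(10 - 2135) = √(-2125) = 5*I*√85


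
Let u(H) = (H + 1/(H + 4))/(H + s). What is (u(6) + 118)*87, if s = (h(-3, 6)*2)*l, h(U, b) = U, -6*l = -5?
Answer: 107967/10 ≈ 10797.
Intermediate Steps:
l = 5/6 (l = -1/6*(-5) = 5/6 ≈ 0.83333)
s = -5 (s = -3*2*(5/6) = -6*5/6 = -5)
u(H) = (H + 1/(4 + H))/(-5 + H) (u(H) = (H + 1/(H + 4))/(H - 5) = (H + 1/(4 + H))/(-5 + H))
(u(6) + 118)*87 = ((1 + 6**2 + 4*6)/(-20 + 6**2 - 1*6) + 118)*87 = ((1 + 36 + 24)/(-20 + 36 - 6) + 118)*87 = (61/10 + 118)*87 = (1241/10)*87 = 107967/10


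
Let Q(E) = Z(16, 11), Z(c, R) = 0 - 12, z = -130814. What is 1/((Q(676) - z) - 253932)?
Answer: -1/123130 ≈ -8.1215e-6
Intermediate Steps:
Z(c, R) = -12
Q(E) = -12
1/((Q(676) - z) - 253932) = 1/((-12 - 1*(-130814)) - 253932) = 1/((-12 + 130814) - 253932) = 1/(130802 - 253932) = 1/(-123130) = -1/123130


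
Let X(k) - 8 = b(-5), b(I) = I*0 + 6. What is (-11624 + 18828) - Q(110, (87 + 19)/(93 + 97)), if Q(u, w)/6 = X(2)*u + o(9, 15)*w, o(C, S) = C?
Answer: -196282/95 ≈ -2066.1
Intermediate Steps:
b(I) = 6 (b(I) = 0 + 6 = 6)
X(k) = 14 (X(k) = 8 + 6 = 14)
Q(u, w) = 54*w + 84*u (Q(u, w) = 6*(14*u + 9*w) = 6*(9*w + 14*u) = 54*w + 84*u)
(-11624 + 18828) - Q(110, (87 + 19)/(93 + 97)) = (-11624 + 18828) - (54*((87 + 19)/(93 + 97)) + 84*110) = 7204 - (54*(106/190) + 9240) = 7204 - (54*(106*(1/190)) + 9240) = 7204 - (54*(53/95) + 9240) = 7204 - (2862/95 + 9240) = 7204 - 1*880662/95 = 7204 - 880662/95 = -196282/95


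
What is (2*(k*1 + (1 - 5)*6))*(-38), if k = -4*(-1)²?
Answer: 2128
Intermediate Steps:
k = -4 (k = -4*1 = -4)
(2*(k*1 + (1 - 5)*6))*(-38) = (2*(-4*1 + (1 - 5)*6))*(-38) = (2*(-4 - 4*6))*(-38) = (2*(-4 - 24))*(-38) = (2*(-28))*(-38) = -56*(-38) = 2128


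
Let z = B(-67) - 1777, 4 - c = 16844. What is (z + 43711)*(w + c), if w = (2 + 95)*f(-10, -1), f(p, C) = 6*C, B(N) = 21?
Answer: -730940010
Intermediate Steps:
c = -16840 (c = 4 - 1*16844 = 4 - 16844 = -16840)
w = -582 (w = (2 + 95)*(6*(-1)) = 97*(-6) = -582)
z = -1756 (z = 21 - 1777 = -1756)
(z + 43711)*(w + c) = (-1756 + 43711)*(-582 - 16840) = 41955*(-17422) = -730940010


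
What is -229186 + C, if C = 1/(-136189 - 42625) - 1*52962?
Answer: -50452012473/178814 ≈ -2.8215e+5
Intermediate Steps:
C = -9470347069/178814 (C = 1/(-178814) - 52962 = -1/178814 - 52962 = -9470347069/178814 ≈ -52962.)
-229186 + C = -229186 - 9470347069/178814 = -50452012473/178814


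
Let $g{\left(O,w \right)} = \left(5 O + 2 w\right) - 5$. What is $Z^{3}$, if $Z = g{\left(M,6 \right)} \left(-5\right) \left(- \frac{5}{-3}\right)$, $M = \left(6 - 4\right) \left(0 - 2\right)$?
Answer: $\frac{34328125}{27} \approx 1.2714 \cdot 10^{6}$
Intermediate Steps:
$M = -4$ ($M = 2 \left(-2\right) = -4$)
$g{\left(O,w \right)} = -5 + 2 w + 5 O$ ($g{\left(O,w \right)} = \left(2 w + 5 O\right) - 5 = -5 + 2 w + 5 O$)
$Z = \frac{325}{3}$ ($Z = \left(-5 + 2 \cdot 6 + 5 \left(-4\right)\right) \left(-5\right) \left(- \frac{5}{-3}\right) = \left(-5 + 12 - 20\right) \left(-5\right) \left(\left(-5\right) \left(- \frac{1}{3}\right)\right) = \left(-13\right) \left(-5\right) \frac{5}{3} = 65 \cdot \frac{5}{3} = \frac{325}{3} \approx 108.33$)
$Z^{3} = \left(\frac{325}{3}\right)^{3} = \frac{34328125}{27}$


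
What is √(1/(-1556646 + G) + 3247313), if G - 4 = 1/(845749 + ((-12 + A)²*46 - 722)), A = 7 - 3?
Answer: √5658009067612380353422720180442/1319987273381 ≈ 1802.0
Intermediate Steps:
A = 4
G = 3391885/847971 (G = 4 + 1/(845749 + ((-12 + 4)²*46 - 722)) = 4 + 1/(845749 + ((-8)²*46 - 722)) = 4 + 1/(845749 + (64*46 - 722)) = 4 + 1/(845749 + (2944 - 722)) = 4 + 1/(845749 + 2222) = 4 + 1/847971 = 3391885/847971 ≈ 4.0000)
√(1/(-1556646 + G) + 3247313) = √(1/(-1556646 + 3391885/847971) + 3247313) = √(1/(-1319987273381/847971) + 3247313) = √(-847971/1319987273381 + 3247313) = √(4286411832683827282/1319987273381) = √5658009067612380353422720180442/1319987273381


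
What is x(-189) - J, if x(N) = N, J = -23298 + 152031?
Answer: -128922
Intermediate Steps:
J = 128733
x(-189) - J = -189 - 1*128733 = -189 - 128733 = -128922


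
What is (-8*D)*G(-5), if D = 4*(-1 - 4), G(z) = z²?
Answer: 4000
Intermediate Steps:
D = -20 (D = 4*(-5) = -20)
(-8*D)*G(-5) = -8*(-20)*(-5)² = 160*25 = 4000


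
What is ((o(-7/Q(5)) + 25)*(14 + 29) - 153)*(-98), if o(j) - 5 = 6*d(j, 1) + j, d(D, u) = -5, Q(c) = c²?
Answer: 404348/25 ≈ 16174.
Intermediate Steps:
o(j) = -25 + j (o(j) = 5 + (6*(-5) + j) = 5 + (-30 + j) = -25 + j)
((o(-7/Q(5)) + 25)*(14 + 29) - 153)*(-98) = (((-25 - 7/(5²)) + 25)*(14 + 29) - 153)*(-98) = (((-25 - 7/25) + 25)*43 - 153)*(-98) = ((-632/25 + 25)*43 - 153)*(-98) = (-7/25*43 - 153)*(-98) = (-301/25 - 153)*(-98) = -4126/25*(-98) = 404348/25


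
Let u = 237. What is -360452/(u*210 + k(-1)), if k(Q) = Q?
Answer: -360452/49769 ≈ -7.2425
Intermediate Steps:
-360452/(u*210 + k(-1)) = -360452/(237*210 - 1) = -360452/(49770 - 1) = -360452/49769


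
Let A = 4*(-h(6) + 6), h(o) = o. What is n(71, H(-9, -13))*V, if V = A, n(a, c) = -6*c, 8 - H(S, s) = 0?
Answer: 0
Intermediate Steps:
H(S, s) = 8 (H(S, s) = 8 - 1*0 = 8 + 0 = 8)
A = 0 (A = 4*(-1*6 + 6) = 4*(-6 + 6) = 4*0 = 0)
V = 0
n(71, H(-9, -13))*V = -6*8*0 = -48*0 = 0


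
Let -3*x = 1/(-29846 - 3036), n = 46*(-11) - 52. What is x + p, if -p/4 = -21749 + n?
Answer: 8801985289/98646 ≈ 89228.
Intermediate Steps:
n = -558 (n = -506 - 52 = -558)
p = 89228 (p = -4*(-21749 - 558) = -4*(-22307) = 89228)
x = 1/98646 (x = -1/(3*(-29846 - 3036)) = -⅓/(-32882) = -⅓*(-1/32882) = 1/98646 ≈ 1.0137e-5)
x + p = 1/98646 + 89228 = 8801985289/98646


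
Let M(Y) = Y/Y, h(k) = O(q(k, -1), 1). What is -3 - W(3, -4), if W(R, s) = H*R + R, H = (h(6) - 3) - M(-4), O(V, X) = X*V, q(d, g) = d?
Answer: -12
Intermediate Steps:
O(V, X) = V*X
h(k) = k (h(k) = k*1 = k)
M(Y) = 1
H = 2 (H = (6 - 3) - 1*1 = 3 - 1 = 2)
W(R, s) = 3*R (W(R, s) = 2*R + R = 3*R)
-3 - W(3, -4) = -3 - 3*3 = -3 - 1*9 = -3 - 9 = -12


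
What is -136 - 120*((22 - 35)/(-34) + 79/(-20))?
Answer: 4966/17 ≈ 292.12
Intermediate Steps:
-136 - 120*((22 - 35)/(-34) + 79/(-20)) = -136 - 120*(-13*(-1/34) + 79*(-1/20)) = -136 - 120*(13/34 - 79/20) = -136 - 120*(-1213/340) = -136 + 7278/17 = 4966/17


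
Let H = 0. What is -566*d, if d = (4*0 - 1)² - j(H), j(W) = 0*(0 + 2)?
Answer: -566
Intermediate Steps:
j(W) = 0 (j(W) = 0*2 = 0)
d = 1 (d = (4*0 - 1)² - 1*0 = (0 - 1)² + 0 = (-1)² + 0 = 1 + 0 = 1)
-566*d = -566*1 = -566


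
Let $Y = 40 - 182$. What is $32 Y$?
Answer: $-4544$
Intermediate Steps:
$Y = -142$ ($Y = 40 - 182 = -142$)
$32 Y = 32 \left(-142\right) = -4544$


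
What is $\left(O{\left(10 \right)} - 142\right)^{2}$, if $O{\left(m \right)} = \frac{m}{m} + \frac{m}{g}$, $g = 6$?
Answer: $\frac{174724}{9} \approx 19414.0$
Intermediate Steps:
$O{\left(m \right)} = 1 + \frac{m}{6}$ ($O{\left(m \right)} = \frac{m}{m} + \frac{m}{6} = 1 + m \frac{1}{6} = 1 + \frac{m}{6}$)
$\left(O{\left(10 \right)} - 142\right)^{2} = \left(\left(1 + \frac{1}{6} \cdot 10\right) - 142\right)^{2} = \left(\left(1 + \frac{5}{3}\right) - 142\right)^{2} = \left(\frac{8}{3} - 142\right)^{2} = \left(- \frac{418}{3}\right)^{2} = \frac{174724}{9}$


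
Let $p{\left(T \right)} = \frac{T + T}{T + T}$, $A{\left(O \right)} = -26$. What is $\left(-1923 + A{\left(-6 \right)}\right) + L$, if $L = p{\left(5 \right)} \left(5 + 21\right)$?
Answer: $-1923$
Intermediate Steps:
$p{\left(T \right)} = 1$ ($p{\left(T \right)} = \frac{2 T}{2 T} = 2 T \frac{1}{2 T} = 1$)
$L = 26$ ($L = 1 \left(5 + 21\right) = 1 \cdot 26 = 26$)
$\left(-1923 + A{\left(-6 \right)}\right) + L = \left(-1923 - 26\right) + 26 = -1949 + 26 = -1923$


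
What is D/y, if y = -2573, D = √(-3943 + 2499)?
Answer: -38*I/2573 ≈ -0.014769*I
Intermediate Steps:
D = 38*I (D = √(-1444) = 38*I ≈ 38.0*I)
D/y = (38*I)/(-2573) = (38*I)*(-1/2573) = -38*I/2573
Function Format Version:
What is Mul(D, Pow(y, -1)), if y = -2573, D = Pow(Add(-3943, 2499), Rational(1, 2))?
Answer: Mul(Rational(-38, 2573), I) ≈ Mul(-0.014769, I)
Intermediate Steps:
D = Mul(38, I) (D = Pow(-1444, Rational(1, 2)) = Mul(38, I) ≈ Mul(38.000, I))
Mul(D, Pow(y, -1)) = Mul(Mul(38, I), Pow(-2573, -1)) = Mul(Mul(38, I), Rational(-1, 2573)) = Mul(Rational(-38, 2573), I)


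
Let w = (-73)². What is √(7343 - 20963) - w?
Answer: -5329 + 2*I*√3405 ≈ -5329.0 + 116.7*I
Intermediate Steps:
w = 5329
√(7343 - 20963) - w = √(7343 - 20963) - 1*5329 = √(-13620) - 5329 = 2*I*√3405 - 5329 = -5329 + 2*I*√3405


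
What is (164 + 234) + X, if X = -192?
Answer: 206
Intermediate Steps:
(164 + 234) + X = (164 + 234) - 192 = 398 - 192 = 206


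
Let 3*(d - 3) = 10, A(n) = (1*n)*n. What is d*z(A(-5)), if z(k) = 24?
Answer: 152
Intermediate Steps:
A(n) = n² (A(n) = n*n = n²)
d = 19/3 (d = 3 + (⅓)*10 = 3 + 10/3 = 19/3 ≈ 6.3333)
d*z(A(-5)) = (19/3)*24 = 152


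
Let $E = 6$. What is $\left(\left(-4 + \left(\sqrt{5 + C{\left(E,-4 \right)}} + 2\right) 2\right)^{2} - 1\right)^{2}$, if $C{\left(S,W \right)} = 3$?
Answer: $961$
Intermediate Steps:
$\left(\left(-4 + \left(\sqrt{5 + C{\left(E,-4 \right)}} + 2\right) 2\right)^{2} - 1\right)^{2} = \left(\left(-4 + \left(\sqrt{5 + 3} + 2\right) 2\right)^{2} - 1\right)^{2} = \left(\left(-4 + \left(\sqrt{8} + 2\right) 2\right)^{2} - 1\right)^{2} = \left(\left(-4 + \left(2 \sqrt{2} + 2\right) 2\right)^{2} - 1\right)^{2} = \left(\left(-4 + \left(2 + 2 \sqrt{2}\right) 2\right)^{2} - 1\right)^{2} = \left(\left(-4 + \left(4 + 4 \sqrt{2}\right)\right)^{2} - 1\right)^{2} = \left(\left(4 \sqrt{2}\right)^{2} - 1\right)^{2} = \left(32 - 1\right)^{2} = 31^{2} = 961$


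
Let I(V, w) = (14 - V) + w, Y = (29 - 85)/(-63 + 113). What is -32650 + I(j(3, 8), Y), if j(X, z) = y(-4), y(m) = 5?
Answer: -816053/25 ≈ -32642.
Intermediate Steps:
j(X, z) = 5
Y = -28/25 (Y = -56/50 = -56*1/50 = -28/25 ≈ -1.1200)
I(V, w) = 14 + w - V
-32650 + I(j(3, 8), Y) = -32650 + (14 - 28/25 - 1*5) = -32650 + (14 - 28/25 - 5) = -32650 + 197/25 = -816053/25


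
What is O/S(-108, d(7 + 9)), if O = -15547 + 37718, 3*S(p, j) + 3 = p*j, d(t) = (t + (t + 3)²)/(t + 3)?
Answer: -421249/13591 ≈ -30.995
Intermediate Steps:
d(t) = (t + (3 + t)²)/(3 + t)
S(p, j) = -1 + j*p/3 (S(p, j) = -1 + (p*j)/3 = -1 + (j*p)/3 = -1 + j*p/3)
O = 22171
O/S(-108, d(7 + 9)) = 22171/(-1 + (⅓)*(3 + (7 + 9) + (7 + 9)/(3 + (7 + 9)))*(-108)) = 22171/(-1 + (⅓)*(3 + 16 + 16/(3 + 16))*(-108)) = 22171/(-1 + (⅓)*(3 + 16 + 16/19)*(-108)) = 22171/(-1 + (⅓)*(377/19)*(-108)) = 22171/(-1 - 13572/19) = 22171/(-13591/19) = 22171*(-19/13591) = -421249/13591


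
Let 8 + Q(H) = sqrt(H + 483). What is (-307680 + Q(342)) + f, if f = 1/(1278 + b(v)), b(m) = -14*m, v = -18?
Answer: -470762639/1530 + 5*sqrt(33) ≈ -3.0766e+5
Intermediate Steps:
Q(H) = -8 + sqrt(483 + H) (Q(H) = -8 + sqrt(H + 483) = -8 + sqrt(483 + H))
f = 1/1530 (f = 1/(1278 - 14*(-18)) = 1/(1278 + 252) = 1/1530 ≈ 0.00065359)
(-307680 + Q(342)) + f = (-307680 + (-8 + sqrt(483 + 342))) + 1/1530 = (-307680 + (-8 + sqrt(825))) + 1/1530 = (-307680 + (-8 + 5*sqrt(33))) + 1/1530 = (-307688 + 5*sqrt(33)) + 1/1530 = -470762639/1530 + 5*sqrt(33)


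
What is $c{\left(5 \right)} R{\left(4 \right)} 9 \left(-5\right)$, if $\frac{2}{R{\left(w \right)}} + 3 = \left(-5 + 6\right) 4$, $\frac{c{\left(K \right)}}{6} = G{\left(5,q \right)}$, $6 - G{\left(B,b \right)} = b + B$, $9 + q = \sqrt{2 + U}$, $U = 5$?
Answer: $-5400 + 540 \sqrt{7} \approx -3971.3$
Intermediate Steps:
$q = -9 + \sqrt{7}$ ($q = -9 + \sqrt{2 + 5} = -9 + \sqrt{7} \approx -6.3542$)
$G{\left(B,b \right)} = 6 - B - b$ ($G{\left(B,b \right)} = 6 - \left(b + B\right) = 6 - \left(B + b\right) = 6 - B - b$)
$c{\left(K \right)} = 60 - 6 \sqrt{7}$ ($c{\left(K \right)} = 6 \left(6 - 5 - \left(-9 + \sqrt{7}\right)\right) = 6 \left(6 - 5 + \left(9 - \sqrt{7}\right)\right) = 6 \left(10 - \sqrt{7}\right) = 60 - 6 \sqrt{7}$)
$R{\left(w \right)} = 2$ ($R{\left(w \right)} = \frac{2}{-3 + \left(-5 + 6\right) 4} = \frac{2}{-3 + 1 \cdot 4} = \frac{2}{-3 + 4} = \frac{2}{1} = 2 \cdot 1 = 2$)
$c{\left(5 \right)} R{\left(4 \right)} 9 \left(-5\right) = \left(60 - 6 \sqrt{7}\right) 2 \cdot 9 \left(-5\right) = \left(120 - 12 \sqrt{7}\right) 9 \left(-5\right) = \left(1080 - 108 \sqrt{7}\right) \left(-5\right) = -5400 + 540 \sqrt{7}$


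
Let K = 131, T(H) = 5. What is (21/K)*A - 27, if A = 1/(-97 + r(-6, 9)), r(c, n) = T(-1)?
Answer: -325425/12052 ≈ -27.002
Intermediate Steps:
r(c, n) = 5
A = -1/92 (A = 1/(-97 + 5) = 1/(-92) = -1/92 ≈ -0.010870)
(21/K)*A - 27 = (21/131)*(-1/92) - 27 = -21/12052 - 27 = -325425/12052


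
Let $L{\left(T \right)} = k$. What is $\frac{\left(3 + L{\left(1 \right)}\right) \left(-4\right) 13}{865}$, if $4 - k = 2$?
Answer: $- \frac{52}{173} \approx -0.30058$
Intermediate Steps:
$k = 2$ ($k = 4 - 2 = 2$)
$L{\left(T \right)} = 2$
$\frac{\left(3 + L{\left(1 \right)}\right) \left(-4\right) 13}{865} = \frac{\left(3 + 2\right) \left(-4\right) 13}{865} = 5 \left(-4\right) 13 \cdot \frac{1}{865} = \left(-20\right) 13 \cdot \frac{1}{865} = \left(-260\right) \frac{1}{865} = - \frac{52}{173}$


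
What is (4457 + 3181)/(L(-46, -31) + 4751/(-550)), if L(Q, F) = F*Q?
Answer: 4200900/779549 ≈ 5.3889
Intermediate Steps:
(4457 + 3181)/(L(-46, -31) + 4751/(-550)) = (4457 + 3181)/(-31*(-46) + 4751/(-550)) = 7638/(1426 + 4751*(-1/550)) = 7638/(1426 - 4751/550) = 7638/(779549/550) = 7638*(550/779549) = 4200900/779549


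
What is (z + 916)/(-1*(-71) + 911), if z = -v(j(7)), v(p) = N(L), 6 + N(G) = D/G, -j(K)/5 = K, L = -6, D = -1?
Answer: 5531/5892 ≈ 0.93873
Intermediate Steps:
j(K) = -5*K
N(G) = -6 - 1/G
v(p) = -35/6 (v(p) = -6 - 1/(-6) = -6 - 1*(-⅙) = -6 + ⅙ = -35/6)
z = 35/6 (z = -1*(-35/6) = 35/6 ≈ 5.8333)
(z + 916)/(-1*(-71) + 911) = (35/6 + 916)/(-1*(-71) + 911) = 5531/(6*(71 + 911)) = (5531/6)/982 = (5531/6)*(1/982) = 5531/5892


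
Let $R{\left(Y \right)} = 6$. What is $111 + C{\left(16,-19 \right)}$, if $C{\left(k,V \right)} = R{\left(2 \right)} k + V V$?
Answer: $568$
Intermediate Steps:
$C{\left(k,V \right)} = V^{2} + 6 k$ ($C{\left(k,V \right)} = 6 k + V V = 6 k + V^{2} = V^{2} + 6 k$)
$111 + C{\left(16,-19 \right)} = 111 + \left(\left(-19\right)^{2} + 6 \cdot 16\right) = 111 + \left(361 + 96\right) = 111 + 457 = 568$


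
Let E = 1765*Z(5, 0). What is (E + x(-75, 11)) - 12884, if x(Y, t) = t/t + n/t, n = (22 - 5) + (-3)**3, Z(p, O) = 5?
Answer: -44648/11 ≈ -4058.9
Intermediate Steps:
n = -10 (n = 17 - 27 = -10)
x(Y, t) = 1 - 10/t (x(Y, t) = t/t - 10/t = 1 - 10/t)
E = 8825 (E = 1765*5 = 8825)
(E + x(-75, 11)) - 12884 = (8825 + (-10 + 11)/11) - 12884 = (8825 + (1/11)*1) - 12884 = (8825 + 1/11) - 12884 = 97076/11 - 12884 = -44648/11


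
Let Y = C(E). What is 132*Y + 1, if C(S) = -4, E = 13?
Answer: -527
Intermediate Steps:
Y = -4
132*Y + 1 = 132*(-4) + 1 = -528 + 1 = -527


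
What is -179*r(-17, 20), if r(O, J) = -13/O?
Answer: -2327/17 ≈ -136.88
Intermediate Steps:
-179*r(-17, 20) = -(-2327)/(-17) = -(-2327)*(-1)/17 = -179*13/17 = -2327/17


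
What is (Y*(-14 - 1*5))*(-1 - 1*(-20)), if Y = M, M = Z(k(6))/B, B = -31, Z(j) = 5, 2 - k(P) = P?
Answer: 1805/31 ≈ 58.226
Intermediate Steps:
k(P) = 2 - P
M = -5/31 (M = 5/(-31) = 5*(-1/31) = -5/31 ≈ -0.16129)
Y = -5/31 ≈ -0.16129
(Y*(-14 - 1*5))*(-1 - 1*(-20)) = (-5*(-14 - 1*5)/31)*(-1 - 1*(-20)) = (-5*(-14 - 5)/31)*(-1 + 20) = -5/31*(-19)*19 = (95/31)*19 = 1805/31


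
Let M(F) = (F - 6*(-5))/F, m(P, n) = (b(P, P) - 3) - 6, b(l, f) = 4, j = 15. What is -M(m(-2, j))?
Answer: 5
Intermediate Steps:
m(P, n) = -5 (m(P, n) = (4 - 3) - 6 = 1 - 6 = -5)
M(F) = (30 + F)/F (M(F) = (F + 30)/F = (30 + F)/F)
-M(m(-2, j)) = -(30 - 5)/(-5) = -(-1)*25/5 = -1*(-5) = 5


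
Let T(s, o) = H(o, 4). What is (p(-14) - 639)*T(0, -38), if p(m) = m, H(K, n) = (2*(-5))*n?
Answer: 26120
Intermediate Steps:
H(K, n) = -10*n
T(s, o) = -40 (T(s, o) = -10*4 = -40)
(p(-14) - 639)*T(0, -38) = (-14 - 639)*(-40) = -653*(-40) = 26120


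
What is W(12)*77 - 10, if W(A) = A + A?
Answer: 1838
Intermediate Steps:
W(A) = 2*A
W(12)*77 - 10 = (2*12)*77 - 10 = 24*77 - 10 = 1848 - 10 = 1838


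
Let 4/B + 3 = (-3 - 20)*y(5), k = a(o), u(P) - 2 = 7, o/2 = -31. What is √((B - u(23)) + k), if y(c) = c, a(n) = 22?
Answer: 3*√5015/59 ≈ 3.6008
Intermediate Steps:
o = -62 (o = 2*(-31) = -62)
u(P) = 9 (u(P) = 2 + 7 = 9)
k = 22
B = -2/59 (B = 4/(-3 + (-3 - 20)*5) = 4/(-3 - 23*5) = 4/(-3 - 115) = 4/(-118) = 4*(-1/118) = -2/59 ≈ -0.033898)
√((B - u(23)) + k) = √((-2/59 - 1*9) + 22) = √((-2/59 - 9) + 22) = √(-533/59 + 22) = √(765/59) = 3*√5015/59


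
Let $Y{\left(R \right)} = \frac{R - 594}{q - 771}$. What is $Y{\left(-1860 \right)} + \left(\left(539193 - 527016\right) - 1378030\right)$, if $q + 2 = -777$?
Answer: $- \frac{1058534848}{775} \approx -1.3659 \cdot 10^{6}$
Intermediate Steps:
$q = -779$ ($q = -2 - 777 = -779$)
$Y{\left(R \right)} = \frac{297}{775} - \frac{R}{1550}$ ($Y{\left(R \right)} = \frac{R - 594}{-779 - 771} = \frac{-594 + R}{-1550} = \left(-594 + R\right) \left(- \frac{1}{1550}\right) = \frac{297}{775} - \frac{R}{1550}$)
$Y{\left(-1860 \right)} + \left(\left(539193 - 527016\right) - 1378030\right) = \left(\frac{297}{775} - - \frac{6}{5}\right) + \left(\left(539193 - 527016\right) - 1378030\right) = \left(\frac{297}{775} + \frac{6}{5}\right) + \left(12177 - 1378030\right) = \frac{1227}{775} - 1365853 = - \frac{1058534848}{775}$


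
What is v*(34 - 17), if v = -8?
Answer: -136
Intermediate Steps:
v*(34 - 17) = -8*(34 - 17) = -8*17 = -136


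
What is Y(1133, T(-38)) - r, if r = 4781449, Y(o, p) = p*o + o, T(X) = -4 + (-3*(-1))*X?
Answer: -4914010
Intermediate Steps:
T(X) = -4 + 3*X
Y(o, p) = o + o*p (Y(o, p) = o*p + o = o + o*p)
Y(1133, T(-38)) - r = 1133*(1 + (-4 + 3*(-38))) - 1*4781449 = 1133*(1 + (-4 - 114)) - 4781449 = 1133*(1 - 118) - 4781449 = 1133*(-117) - 4781449 = -132561 - 4781449 = -4914010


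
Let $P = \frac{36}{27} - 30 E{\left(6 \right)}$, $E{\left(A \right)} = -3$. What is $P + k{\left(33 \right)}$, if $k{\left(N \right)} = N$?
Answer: $\frac{373}{3} \approx 124.33$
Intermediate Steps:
$P = \frac{274}{3}$ ($P = \frac{36}{27} - -90 = 36 \cdot \frac{1}{27} + 90 = \frac{4}{3} + 90 = \frac{274}{3} \approx 91.333$)
$P + k{\left(33 \right)} = \frac{274}{3} + 33 = \frac{373}{3}$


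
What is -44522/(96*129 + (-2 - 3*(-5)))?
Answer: -44522/12397 ≈ -3.5914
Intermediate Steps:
-44522/(96*129 + (-2 - 3*(-5))) = -44522/(12384 + (-2 + 15)) = -44522/(12384 + 13) = -44522/12397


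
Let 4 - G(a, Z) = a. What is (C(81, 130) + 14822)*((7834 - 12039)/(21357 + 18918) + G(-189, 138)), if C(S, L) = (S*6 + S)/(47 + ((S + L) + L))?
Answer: 4468267911161/1562670 ≈ 2.8594e+6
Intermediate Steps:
G(a, Z) = 4 - a
C(S, L) = 7*S/(47 + S + 2*L) (C(S, L) = (6*S + S)/(47 + ((L + S) + L)) = (7*S)/(47 + (S + 2*L)) = (7*S)/(47 + S + 2*L) = 7*S/(47 + S + 2*L))
(C(81, 130) + 14822)*((7834 - 12039)/(21357 + 18918) + G(-189, 138)) = (7*81/(47 + 81 + 2*130) + 14822)*((7834 - 12039)/(21357 + 18918) + (4 - 1*(-189))) = (7*81/(47 + 81 + 260) + 14822)*(-4205/40275 + (4 + 189)) = (7*81/388 + 14822)*(-4205*1/40275 + 193) = (7*81*(1/388) + 14822)*(-841/8055 + 193) = (567/388 + 14822)*(1553774/8055) = (5751503/388)*(1553774/8055) = 4468267911161/1562670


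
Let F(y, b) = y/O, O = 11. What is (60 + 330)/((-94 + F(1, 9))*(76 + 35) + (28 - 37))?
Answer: -715/19127 ≈ -0.037382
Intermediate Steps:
F(y, b) = y/11
(60 + 330)/((-94 + F(1, 9))*(76 + 35) + (28 - 37)) = (60 + 330)/((-94 + (1/11)*1)*(76 + 35) + (28 - 37)) = 390/((-94 + 1/11)*111 - 9) = 390/(-1033/11*111 - 9) = 390/(-114663/11 - 9) = 390/(-114762/11) = 390*(-11/114762) = -715/19127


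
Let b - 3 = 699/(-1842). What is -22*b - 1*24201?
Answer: -7447406/307 ≈ -24259.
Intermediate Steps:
b = 1609/614 (b = 3 + 699/(-1842) = 3 + 699*(-1/1842) = 3 - 233/614 = 1609/614 ≈ 2.6205)
-22*b - 1*24201 = -22*1609/614 - 1*24201 = -17699/307 - 24201 = -7447406/307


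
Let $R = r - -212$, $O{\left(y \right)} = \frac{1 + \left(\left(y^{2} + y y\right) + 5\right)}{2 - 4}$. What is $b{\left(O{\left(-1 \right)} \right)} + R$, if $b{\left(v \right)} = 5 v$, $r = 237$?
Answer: $429$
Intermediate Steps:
$O{\left(y \right)} = -3 - y^{2}$ ($O{\left(y \right)} = \frac{1 + \left(\left(y^{2} + y^{2}\right) + 5\right)}{-2} = \left(1 + \left(2 y^{2} + 5\right)\right) \left(- \frac{1}{2}\right) = \left(1 + \left(5 + 2 y^{2}\right)\right) \left(- \frac{1}{2}\right) = \left(6 + 2 y^{2}\right) \left(- \frac{1}{2}\right) = -3 - y^{2}$)
$R = 449$ ($R = 237 - -212 = 237 + 212 = 449$)
$b{\left(O{\left(-1 \right)} \right)} + R = 5 \left(-3 - \left(-1\right)^{2}\right) + 449 = 5 \left(-3 - 1\right) + 449 = 5 \left(-4\right) + 449 = -20 + 449 = 429$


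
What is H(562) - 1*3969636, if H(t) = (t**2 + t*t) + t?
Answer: -3337386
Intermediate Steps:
H(t) = t + 2*t**2 (H(t) = (t**2 + t**2) + t = 2*t**2 + t = t + 2*t**2)
H(562) - 1*3969636 = 562*(1 + 2*562) - 1*3969636 = 562*(1 + 1124) - 3969636 = 562*1125 - 3969636 = 632250 - 3969636 = -3337386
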